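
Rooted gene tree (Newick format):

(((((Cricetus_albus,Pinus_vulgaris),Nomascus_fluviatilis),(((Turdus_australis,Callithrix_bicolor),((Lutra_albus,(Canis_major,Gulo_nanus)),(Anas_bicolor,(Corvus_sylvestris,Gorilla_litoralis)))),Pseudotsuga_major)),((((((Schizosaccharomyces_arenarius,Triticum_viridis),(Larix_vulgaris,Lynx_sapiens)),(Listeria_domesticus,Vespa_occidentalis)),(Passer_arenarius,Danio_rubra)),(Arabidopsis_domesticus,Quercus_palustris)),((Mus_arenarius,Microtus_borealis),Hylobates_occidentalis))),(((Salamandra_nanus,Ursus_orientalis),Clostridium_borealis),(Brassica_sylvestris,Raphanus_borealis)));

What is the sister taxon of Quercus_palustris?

Quercus_palustris attaches to the tree at the node subtending (Arabidopsis_domesticus,Quercus_palustris).
The other lineage descending from that same node — the sister group — is the single tip Arabidopsis_domesticus.

Arabidopsis_domesticus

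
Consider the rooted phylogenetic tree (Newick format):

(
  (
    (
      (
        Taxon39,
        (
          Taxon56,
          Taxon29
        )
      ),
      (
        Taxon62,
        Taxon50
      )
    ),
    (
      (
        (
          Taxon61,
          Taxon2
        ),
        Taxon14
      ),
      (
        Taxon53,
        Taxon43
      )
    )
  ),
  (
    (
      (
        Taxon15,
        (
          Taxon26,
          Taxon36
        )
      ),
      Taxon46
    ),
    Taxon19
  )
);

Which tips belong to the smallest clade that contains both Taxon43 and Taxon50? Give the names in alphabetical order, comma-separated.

Tracing Taxon43: it sits inside (Taxon53,Taxon43).
Tracing Taxon50: it sits inside (Taxon62,Taxon50).
The smallest clade enclosing both is (((Taxon39,(Taxon56,Taxon29)),(Taxon62,Taxon50)),(((Taxon61,Taxon2),Taxon14),(Taxon53,Taxon43))); the answer is its 10 terminal taxa in alphabetical order.

Taxon14, Taxon2, Taxon29, Taxon39, Taxon43, Taxon50, Taxon53, Taxon56, Taxon61, Taxon62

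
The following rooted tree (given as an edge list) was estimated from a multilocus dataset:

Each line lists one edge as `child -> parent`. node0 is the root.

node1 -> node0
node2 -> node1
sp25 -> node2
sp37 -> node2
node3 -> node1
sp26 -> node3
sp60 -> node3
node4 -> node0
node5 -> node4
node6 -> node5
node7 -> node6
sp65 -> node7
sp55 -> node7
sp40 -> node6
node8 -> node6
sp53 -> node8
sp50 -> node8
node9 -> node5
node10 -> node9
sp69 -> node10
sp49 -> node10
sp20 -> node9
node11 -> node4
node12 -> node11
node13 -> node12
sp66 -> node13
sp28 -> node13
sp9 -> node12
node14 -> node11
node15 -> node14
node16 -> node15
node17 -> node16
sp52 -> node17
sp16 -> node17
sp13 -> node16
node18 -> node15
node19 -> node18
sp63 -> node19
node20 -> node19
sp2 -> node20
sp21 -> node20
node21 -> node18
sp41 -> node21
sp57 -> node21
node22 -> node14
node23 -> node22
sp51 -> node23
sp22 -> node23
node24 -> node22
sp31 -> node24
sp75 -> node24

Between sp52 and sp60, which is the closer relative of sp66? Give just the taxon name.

The MRCA of sp66 and sp52 subtends (((sp66,sp28),sp9),((((sp52,sp16),sp13),((sp63,(sp2,sp21)),(sp41,sp57))),((sp51,sp22),(sp31,sp75)))) (15 taxa).
The MRCA of sp66 and sp60 is the root, subtending the entire tree (27 taxa).
The first is nested inside the second, so sp66 shares a more recent common ancestor with sp52.

sp52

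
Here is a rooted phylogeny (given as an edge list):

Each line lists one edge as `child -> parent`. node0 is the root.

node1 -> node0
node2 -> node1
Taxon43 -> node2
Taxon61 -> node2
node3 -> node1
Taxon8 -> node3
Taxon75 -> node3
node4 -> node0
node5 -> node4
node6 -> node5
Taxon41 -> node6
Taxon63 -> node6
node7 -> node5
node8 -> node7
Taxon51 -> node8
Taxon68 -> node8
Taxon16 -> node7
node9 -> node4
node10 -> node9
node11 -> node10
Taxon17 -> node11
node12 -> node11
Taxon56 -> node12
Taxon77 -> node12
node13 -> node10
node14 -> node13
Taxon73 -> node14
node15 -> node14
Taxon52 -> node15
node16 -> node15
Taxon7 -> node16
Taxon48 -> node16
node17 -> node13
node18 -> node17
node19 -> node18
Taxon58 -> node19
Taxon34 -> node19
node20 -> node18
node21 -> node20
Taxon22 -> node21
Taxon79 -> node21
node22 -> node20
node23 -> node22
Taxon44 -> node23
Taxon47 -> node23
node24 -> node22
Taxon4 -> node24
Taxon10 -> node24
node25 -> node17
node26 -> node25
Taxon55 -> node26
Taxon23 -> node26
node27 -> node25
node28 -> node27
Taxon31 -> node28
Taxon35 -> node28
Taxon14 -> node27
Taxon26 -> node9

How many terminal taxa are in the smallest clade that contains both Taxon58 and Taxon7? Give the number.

17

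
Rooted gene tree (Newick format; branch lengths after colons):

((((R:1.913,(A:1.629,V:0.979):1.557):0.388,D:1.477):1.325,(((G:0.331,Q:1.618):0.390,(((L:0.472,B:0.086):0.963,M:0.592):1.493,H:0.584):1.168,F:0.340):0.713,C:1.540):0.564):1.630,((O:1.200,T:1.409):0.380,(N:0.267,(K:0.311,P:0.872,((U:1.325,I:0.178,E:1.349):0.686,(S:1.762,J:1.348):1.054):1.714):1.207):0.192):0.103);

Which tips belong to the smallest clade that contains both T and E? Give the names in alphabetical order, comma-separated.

E, I, J, K, N, O, P, S, T, U

Tracing T: it sits inside (O,T).
Tracing E: it sits inside (U,I,E).
The smallest clade enclosing both is ((O,T),(N,(K,P,((U,I,E),(S,J))))); the answer is its 10 terminal taxa in alphabetical order.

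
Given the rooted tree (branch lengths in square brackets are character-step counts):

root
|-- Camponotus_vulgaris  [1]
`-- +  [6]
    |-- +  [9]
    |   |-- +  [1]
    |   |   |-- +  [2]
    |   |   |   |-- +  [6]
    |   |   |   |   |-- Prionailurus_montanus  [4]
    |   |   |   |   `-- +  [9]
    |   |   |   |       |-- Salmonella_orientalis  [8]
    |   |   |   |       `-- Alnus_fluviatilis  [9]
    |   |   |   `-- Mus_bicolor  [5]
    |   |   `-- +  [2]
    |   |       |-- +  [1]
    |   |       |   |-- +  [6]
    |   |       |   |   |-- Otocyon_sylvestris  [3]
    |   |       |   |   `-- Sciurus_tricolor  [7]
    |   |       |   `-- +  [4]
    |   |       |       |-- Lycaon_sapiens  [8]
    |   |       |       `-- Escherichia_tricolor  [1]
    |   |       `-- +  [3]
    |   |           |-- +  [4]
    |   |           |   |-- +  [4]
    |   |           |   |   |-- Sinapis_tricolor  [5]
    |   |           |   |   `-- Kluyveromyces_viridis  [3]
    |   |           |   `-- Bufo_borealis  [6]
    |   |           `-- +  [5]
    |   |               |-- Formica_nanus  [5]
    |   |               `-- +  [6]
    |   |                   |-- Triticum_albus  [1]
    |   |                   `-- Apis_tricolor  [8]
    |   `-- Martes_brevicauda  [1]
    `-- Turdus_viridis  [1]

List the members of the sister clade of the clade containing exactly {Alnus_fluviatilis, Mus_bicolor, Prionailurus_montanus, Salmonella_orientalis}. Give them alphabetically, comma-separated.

The clade containing exactly {Alnus_fluviatilis, Mus_bicolor, Prionailurus_montanus, Salmonella_orientalis} attaches to the tree at the node subtending (((Prionailurus_montanus,(Salmonella_orientalis,Alnus_fluviatilis)),Mus_bicolor),(((Otocyon_sylvestris,Sciurus_tricolor),(Lycaon_sapiens,Escherichia_tricolor)),(((Sinapis_tricolor,Kluyveromyces_viridis),Bufo_borealis),(Formica_nanus,(Triticum_albus,Apis_tricolor))))).
The other lineage descending from that same node — the sister group — is (((Otocyon_sylvestris,Sciurus_tricolor),(Lycaon_sapiens,Escherichia_tricolor)),(((Sinapis_tricolor,Kluyveromyces_viridis),Bufo_borealis),(Formica_nanus,(Triticum_albus,Apis_tricolor)))); its 10 tips in alphabetical order are the answer.

Apis_tricolor, Bufo_borealis, Escherichia_tricolor, Formica_nanus, Kluyveromyces_viridis, Lycaon_sapiens, Otocyon_sylvestris, Sciurus_tricolor, Sinapis_tricolor, Triticum_albus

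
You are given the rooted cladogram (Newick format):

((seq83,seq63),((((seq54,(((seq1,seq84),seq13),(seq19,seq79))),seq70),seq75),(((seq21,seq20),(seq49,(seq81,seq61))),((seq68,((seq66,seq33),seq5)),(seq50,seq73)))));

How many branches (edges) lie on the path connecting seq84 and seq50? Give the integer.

The MRCA of seq84 and seq50 is the node subtending ((((seq54,(((seq1,seq84),seq13),(seq19,seq79))),seq70),seq75),(((seq21,seq20),(seq49,(seq81,seq61))),((seq68,((seq66,seq33),seq5)),(seq50,seq73)))).
From seq84 up to that node: 7 branches. From seq50 up to the same node: 4 branches. Total: 7 + 4 = 11.

11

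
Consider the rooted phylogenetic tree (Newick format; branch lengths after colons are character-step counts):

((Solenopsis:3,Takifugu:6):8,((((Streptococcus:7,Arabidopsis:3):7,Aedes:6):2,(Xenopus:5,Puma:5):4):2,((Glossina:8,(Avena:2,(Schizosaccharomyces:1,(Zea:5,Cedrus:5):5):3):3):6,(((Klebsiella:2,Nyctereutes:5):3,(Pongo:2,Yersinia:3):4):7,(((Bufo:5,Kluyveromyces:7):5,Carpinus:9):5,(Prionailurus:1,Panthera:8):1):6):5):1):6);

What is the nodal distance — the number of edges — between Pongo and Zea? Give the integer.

9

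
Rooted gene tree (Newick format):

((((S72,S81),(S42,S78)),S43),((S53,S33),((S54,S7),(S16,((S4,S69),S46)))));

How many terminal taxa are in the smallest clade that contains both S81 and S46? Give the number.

The MRCA of S81 and S46 is the root, so the clade is the entire tree.
That clade contains 13 terminal taxa: S16, S33, S4, S42, S43, S46, S53, S54, S69, S7, S72, S78, S81.

13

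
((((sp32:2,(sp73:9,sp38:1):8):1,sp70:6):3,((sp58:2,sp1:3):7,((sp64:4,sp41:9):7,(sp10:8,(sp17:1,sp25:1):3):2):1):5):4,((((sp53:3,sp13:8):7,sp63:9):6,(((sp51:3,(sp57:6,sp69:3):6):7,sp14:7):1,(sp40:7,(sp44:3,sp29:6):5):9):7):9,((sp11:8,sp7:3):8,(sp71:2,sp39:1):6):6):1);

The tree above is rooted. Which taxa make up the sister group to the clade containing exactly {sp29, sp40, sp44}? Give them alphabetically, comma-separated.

sp14, sp51, sp57, sp69

The clade containing exactly {sp29, sp40, sp44} attaches to the tree at the node subtending (((sp51,(sp57,sp69)),sp14),(sp40,(sp44,sp29))).
The other lineage descending from that same node — the sister group — is ((sp51,(sp57,sp69)),sp14); its 4 tips in alphabetical order are the answer.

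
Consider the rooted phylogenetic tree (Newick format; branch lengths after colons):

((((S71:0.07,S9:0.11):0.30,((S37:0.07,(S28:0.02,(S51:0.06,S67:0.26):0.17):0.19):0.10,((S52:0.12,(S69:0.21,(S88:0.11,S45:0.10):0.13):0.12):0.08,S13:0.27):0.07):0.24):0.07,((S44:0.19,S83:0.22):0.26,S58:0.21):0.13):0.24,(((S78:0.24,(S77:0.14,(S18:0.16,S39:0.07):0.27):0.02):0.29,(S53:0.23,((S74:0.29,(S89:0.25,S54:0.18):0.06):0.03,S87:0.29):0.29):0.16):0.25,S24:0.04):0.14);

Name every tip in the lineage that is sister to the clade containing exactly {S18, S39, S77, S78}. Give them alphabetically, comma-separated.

S53, S54, S74, S87, S89

The clade containing exactly {S18, S39, S77, S78} attaches to the tree at the node subtending ((S78,(S77,(S18,S39))),(S53,((S74,(S89,S54)),S87))).
The other lineage descending from that same node — the sister group — is (S53,((S74,(S89,S54)),S87)); its 5 tips in alphabetical order are the answer.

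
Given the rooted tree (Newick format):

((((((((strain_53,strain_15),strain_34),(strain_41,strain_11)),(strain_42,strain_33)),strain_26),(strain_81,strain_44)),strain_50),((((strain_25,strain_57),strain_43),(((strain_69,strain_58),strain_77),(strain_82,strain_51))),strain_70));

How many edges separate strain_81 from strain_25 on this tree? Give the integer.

9

The MRCA of strain_81 and strain_25 is the root of the tree.
From strain_81 up to that node: 4 branches. From strain_25 up to the same node: 5 branches. Total: 4 + 5 = 9.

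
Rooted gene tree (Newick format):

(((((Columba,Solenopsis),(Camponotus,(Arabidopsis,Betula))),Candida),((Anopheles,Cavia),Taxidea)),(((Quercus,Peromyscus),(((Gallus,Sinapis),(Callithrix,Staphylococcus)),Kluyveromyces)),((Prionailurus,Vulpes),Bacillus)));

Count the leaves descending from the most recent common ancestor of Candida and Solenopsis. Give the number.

6

The MRCA of Candida and Solenopsis is the node subtending (((Columba,Solenopsis),(Camponotus,(Arabidopsis,Betula))),Candida).
That clade contains 6 terminal taxa: Arabidopsis, Betula, Camponotus, Candida, Columba, Solenopsis.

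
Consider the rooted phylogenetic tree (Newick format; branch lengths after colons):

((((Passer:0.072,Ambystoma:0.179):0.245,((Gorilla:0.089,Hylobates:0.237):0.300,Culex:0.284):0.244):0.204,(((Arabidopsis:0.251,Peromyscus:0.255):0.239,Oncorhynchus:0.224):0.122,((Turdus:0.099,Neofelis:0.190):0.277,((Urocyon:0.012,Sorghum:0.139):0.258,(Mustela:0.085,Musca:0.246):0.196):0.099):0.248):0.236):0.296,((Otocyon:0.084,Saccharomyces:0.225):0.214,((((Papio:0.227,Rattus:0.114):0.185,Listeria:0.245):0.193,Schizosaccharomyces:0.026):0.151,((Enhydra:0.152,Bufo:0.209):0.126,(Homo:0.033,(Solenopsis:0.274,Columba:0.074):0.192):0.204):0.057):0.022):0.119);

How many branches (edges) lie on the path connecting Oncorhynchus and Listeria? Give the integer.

The MRCA of Oncorhynchus and Listeria is the root of the tree.
From Oncorhynchus up to that node: 4 branches. From Listeria up to the same node: 5 branches. Total: 4 + 5 = 9.

9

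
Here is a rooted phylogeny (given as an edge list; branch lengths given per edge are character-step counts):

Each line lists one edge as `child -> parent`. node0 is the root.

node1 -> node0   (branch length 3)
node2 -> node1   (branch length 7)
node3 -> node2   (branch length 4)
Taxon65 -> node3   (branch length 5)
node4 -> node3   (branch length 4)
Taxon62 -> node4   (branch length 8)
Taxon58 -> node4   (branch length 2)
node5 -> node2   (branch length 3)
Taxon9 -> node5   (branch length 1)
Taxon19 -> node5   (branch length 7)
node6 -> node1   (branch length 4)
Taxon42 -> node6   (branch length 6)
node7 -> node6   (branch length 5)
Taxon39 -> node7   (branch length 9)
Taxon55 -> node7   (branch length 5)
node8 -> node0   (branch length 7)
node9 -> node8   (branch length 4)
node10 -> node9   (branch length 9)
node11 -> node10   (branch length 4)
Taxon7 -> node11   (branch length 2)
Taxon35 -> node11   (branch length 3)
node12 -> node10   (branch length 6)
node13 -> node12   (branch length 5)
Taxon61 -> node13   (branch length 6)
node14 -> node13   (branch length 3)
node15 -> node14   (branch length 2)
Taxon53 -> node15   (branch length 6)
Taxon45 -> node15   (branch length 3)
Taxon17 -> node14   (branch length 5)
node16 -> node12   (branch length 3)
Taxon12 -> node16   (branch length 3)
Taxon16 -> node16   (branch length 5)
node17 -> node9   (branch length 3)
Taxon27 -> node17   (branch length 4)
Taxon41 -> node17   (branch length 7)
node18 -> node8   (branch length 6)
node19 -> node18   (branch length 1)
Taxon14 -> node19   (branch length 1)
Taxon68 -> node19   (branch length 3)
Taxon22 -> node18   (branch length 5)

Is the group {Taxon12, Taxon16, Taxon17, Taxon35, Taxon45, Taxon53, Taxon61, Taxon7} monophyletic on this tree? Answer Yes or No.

Yes

The most recent common ancestor of these taxa subtends ((Taxon7,Taxon35),((Taxon61,((Taxon53,Taxon45),Taxon17)),(Taxon12,Taxon16))).
That clade has exactly 8 tips — every listed taxon and nothing else — so the group is monophyletic.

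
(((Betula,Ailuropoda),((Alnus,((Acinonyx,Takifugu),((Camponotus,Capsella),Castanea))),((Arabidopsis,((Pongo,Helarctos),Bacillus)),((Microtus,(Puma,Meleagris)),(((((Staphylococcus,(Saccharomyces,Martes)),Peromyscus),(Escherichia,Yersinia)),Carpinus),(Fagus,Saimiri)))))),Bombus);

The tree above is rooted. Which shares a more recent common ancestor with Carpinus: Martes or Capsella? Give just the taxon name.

Martes

The MRCA of Carpinus and Martes subtends ((((Staphylococcus,(Saccharomyces,Martes)),Peromyscus),(Escherichia,Yersinia)),Carpinus) (7 taxa).
The MRCA of Carpinus and Capsella subtends ((Alnus,((Acinonyx,Takifugu),((Camponotus,Capsella),Castanea))),((Arabidopsis,((Pongo,Helarctos),Bacillus)),((Microtus,(Puma,Meleagris)),(((((Staphylococcus,(Saccharomyces,Martes)),Peromyscus),(Escherichia,Yersinia)),Carpinus),(Fagus,Saimiri))))) (22 taxa).
The first is nested inside the second, so Carpinus shares a more recent common ancestor with Martes.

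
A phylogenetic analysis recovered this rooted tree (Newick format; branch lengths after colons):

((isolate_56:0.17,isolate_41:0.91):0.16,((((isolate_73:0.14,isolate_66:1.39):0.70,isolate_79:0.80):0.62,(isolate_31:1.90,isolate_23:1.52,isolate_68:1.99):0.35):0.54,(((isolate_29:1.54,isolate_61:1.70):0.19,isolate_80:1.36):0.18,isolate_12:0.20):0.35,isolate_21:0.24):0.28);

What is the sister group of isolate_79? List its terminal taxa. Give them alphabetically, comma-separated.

isolate_79 attaches to the tree at the node subtending ((isolate_73,isolate_66),isolate_79).
The other lineage descending from that same node — the sister group — is (isolate_73,isolate_66); its 2 tips in alphabetical order are the answer.

isolate_66, isolate_73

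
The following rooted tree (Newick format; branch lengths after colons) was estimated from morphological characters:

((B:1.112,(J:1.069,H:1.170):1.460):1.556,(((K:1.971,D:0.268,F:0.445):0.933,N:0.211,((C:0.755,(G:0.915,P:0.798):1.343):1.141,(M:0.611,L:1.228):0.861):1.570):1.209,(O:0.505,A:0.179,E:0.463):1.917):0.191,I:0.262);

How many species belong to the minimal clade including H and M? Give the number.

The MRCA of H and M is the root, so the clade is the entire tree.
That clade contains 16 terminal taxa: A, B, C, D, E, F, G, H, I, J, K, L, M, N, O, P.

16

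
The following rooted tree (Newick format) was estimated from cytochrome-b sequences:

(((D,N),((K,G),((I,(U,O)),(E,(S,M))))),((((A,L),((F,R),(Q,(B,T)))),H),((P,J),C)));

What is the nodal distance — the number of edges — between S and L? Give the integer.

The MRCA of S and L is the root of the tree.
From S up to that node: 6 branches. From L up to the same node: 5 branches. Total: 6 + 5 = 11.

11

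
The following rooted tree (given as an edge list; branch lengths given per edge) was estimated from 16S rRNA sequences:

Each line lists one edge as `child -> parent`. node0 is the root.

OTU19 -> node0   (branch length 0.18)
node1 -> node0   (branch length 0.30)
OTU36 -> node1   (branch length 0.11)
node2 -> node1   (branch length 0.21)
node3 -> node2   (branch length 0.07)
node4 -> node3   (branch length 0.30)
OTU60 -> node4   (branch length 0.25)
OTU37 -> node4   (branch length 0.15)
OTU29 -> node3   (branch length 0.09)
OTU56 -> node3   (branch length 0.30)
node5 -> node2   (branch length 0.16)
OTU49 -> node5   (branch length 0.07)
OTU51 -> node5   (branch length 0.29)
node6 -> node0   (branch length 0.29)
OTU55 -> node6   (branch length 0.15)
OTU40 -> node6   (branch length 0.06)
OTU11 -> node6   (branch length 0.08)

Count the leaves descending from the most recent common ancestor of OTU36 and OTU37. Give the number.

The MRCA of OTU36 and OTU37 is the node subtending (OTU36,(((OTU60,OTU37),OTU29,OTU56),(OTU49,OTU51))).
That clade contains 7 terminal taxa: OTU29, OTU36, OTU37, OTU49, OTU51, OTU56, OTU60.

7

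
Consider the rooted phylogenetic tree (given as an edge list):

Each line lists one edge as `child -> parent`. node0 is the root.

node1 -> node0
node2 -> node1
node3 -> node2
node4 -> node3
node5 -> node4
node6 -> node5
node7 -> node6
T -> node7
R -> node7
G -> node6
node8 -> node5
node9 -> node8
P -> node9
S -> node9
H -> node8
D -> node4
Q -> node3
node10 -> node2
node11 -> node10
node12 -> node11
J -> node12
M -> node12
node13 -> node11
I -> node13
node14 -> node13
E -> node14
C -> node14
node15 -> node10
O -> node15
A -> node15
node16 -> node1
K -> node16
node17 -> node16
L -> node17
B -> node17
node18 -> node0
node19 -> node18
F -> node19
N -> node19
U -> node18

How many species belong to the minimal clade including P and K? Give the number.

The MRCA of P and K is the node subtending (((((((T,R),G),((P,S),H)),D),Q),(((J,M),(I,(E,C))),(O,A))),(K,(L,B))).
That clade contains 18 terminal taxa: A, B, C, D, E, G, H, I, J, K, L, M, O, P, Q, R, S, T.

18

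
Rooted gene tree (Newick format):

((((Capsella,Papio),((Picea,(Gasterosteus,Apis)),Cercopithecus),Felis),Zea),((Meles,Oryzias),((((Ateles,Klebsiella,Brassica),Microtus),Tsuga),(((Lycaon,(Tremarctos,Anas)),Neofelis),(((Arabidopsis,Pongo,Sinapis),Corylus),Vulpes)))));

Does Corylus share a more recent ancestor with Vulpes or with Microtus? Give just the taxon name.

Vulpes

The MRCA of Corylus and Vulpes subtends (((Arabidopsis,Pongo,Sinapis),Corylus),Vulpes) (5 taxa).
The MRCA of Corylus and Microtus subtends ((((Ateles,Klebsiella,Brassica),Microtus),Tsuga),(((Lycaon,(Tremarctos,Anas)),Neofelis),(((Arabidopsis,Pongo,Sinapis),Corylus),Vulpes))) (14 taxa).
The first is nested inside the second, so Corylus shares a more recent common ancestor with Vulpes.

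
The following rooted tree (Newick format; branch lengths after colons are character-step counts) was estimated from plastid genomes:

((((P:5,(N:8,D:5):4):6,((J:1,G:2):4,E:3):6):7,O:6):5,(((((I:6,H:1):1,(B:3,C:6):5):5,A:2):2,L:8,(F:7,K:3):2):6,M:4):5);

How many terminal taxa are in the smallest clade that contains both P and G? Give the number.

6

The MRCA of P and G is the node subtending ((P,(N,D)),((J,G),E)).
That clade contains 6 terminal taxa: D, E, G, J, N, P.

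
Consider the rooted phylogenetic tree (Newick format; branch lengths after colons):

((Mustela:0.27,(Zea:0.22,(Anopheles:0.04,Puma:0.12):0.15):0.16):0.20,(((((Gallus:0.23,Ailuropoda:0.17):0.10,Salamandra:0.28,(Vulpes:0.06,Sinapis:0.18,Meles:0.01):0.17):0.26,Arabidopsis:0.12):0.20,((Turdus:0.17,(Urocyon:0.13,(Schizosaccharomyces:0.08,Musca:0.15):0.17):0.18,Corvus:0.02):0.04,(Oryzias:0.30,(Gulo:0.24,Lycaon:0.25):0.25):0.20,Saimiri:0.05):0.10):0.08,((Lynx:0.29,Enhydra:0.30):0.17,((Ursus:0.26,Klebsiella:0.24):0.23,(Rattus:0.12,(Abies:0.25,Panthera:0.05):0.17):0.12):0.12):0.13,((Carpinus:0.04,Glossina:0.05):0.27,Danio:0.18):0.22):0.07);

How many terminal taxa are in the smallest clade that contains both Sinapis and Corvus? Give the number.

16

The MRCA of Sinapis and Corvus is the node subtending ((((Gallus,Ailuropoda),Salamandra,(Vulpes,Sinapis,Meles)),Arabidopsis),((Turdus,(Urocyon,(Schizosaccharomyces,Musca)),Corvus),(Oryzias,(Gulo,Lycaon)),Saimiri)).
That clade contains 16 terminal taxa: Ailuropoda, Arabidopsis, Corvus, Gallus, Gulo, Lycaon, Meles, Musca, Oryzias, Saimiri, Salamandra, Schizosaccharomyces, Sinapis, Turdus, Urocyon, Vulpes.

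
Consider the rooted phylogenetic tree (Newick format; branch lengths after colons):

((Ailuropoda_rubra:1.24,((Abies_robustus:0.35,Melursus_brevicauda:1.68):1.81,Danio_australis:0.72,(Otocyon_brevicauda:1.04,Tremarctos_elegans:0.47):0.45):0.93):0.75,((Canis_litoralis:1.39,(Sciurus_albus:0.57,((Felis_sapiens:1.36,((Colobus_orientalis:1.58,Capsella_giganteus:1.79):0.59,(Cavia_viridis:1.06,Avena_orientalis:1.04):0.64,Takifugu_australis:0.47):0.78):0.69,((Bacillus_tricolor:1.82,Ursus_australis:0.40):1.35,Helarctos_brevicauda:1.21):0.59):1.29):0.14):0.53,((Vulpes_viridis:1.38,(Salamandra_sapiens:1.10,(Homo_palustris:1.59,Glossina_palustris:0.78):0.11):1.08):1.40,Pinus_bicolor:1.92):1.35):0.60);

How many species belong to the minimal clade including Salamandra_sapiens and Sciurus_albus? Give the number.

The MRCA of Salamandra_sapiens and Sciurus_albus is the node subtending ((Canis_litoralis,(Sciurus_albus,((Felis_sapiens,((Colobus_orientalis,Capsella_giganteus),(Cavia_viridis,Avena_orientalis),Takifugu_australis)),((Bacillus_tricolor,Ursus_australis),Helarctos_brevicauda)))),((Vulpes_viridis,(Salamandra_sapiens,(Homo_palustris,Glossina_palustris))),Pinus_bicolor)).
That clade contains 16 terminal taxa: Avena_orientalis, Bacillus_tricolor, Canis_litoralis, Capsella_giganteus, Cavia_viridis, Colobus_orientalis, Felis_sapiens, Glossina_palustris, Helarctos_brevicauda, Homo_palustris, Pinus_bicolor, Salamandra_sapiens, Sciurus_albus, Takifugu_australis, Ursus_australis, Vulpes_viridis.

16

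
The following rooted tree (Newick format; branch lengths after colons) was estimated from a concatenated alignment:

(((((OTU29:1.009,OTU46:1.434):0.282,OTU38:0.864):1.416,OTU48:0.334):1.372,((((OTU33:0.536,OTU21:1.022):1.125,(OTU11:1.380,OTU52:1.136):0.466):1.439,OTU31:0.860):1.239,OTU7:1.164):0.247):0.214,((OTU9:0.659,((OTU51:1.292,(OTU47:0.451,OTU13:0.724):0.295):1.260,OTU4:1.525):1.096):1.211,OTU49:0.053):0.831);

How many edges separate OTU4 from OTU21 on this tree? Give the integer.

The MRCA of OTU4 and OTU21 is the root of the tree.
From OTU4 up to that node: 4 branches. From OTU21 up to the same node: 6 branches. Total: 4 + 6 = 10.

10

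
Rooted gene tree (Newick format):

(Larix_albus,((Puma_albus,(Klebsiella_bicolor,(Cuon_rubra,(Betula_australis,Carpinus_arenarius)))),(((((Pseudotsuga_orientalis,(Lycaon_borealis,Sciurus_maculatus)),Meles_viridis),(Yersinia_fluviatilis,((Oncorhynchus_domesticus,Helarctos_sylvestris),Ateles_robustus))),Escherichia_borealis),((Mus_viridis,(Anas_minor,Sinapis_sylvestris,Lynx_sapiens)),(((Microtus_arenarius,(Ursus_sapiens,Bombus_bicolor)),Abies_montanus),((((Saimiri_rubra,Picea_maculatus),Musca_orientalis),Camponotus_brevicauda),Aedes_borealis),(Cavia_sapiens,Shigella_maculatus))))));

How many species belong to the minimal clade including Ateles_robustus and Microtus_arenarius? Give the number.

The MRCA of Ateles_robustus and Microtus_arenarius is the node subtending (((((Pseudotsuga_orientalis,(Lycaon_borealis,Sciurus_maculatus)),Meles_viridis),(Yersinia_fluviatilis,((Oncorhynchus_domesticus,Helarctos_sylvestris),Ateles_robustus))),Escherichia_borealis),((Mus_viridis,(Anas_minor,Sinapis_sylvestris,Lynx_sapiens)),(((Microtus_arenarius,(Ursus_sapiens,Bombus_bicolor)),Abies_montanus),((((Saimiri_rubra,Picea_maculatus),Musca_orientalis),Camponotus_brevicauda),Aedes_borealis),(Cavia_sapiens,Shigella_maculatus)))).
That clade contains 24 terminal taxa: Abies_montanus, Aedes_borealis, Anas_minor, Ateles_robustus, Bombus_bicolor, Camponotus_brevicauda, Cavia_sapiens, Escherichia_borealis, Helarctos_sylvestris, Lycaon_borealis, Lynx_sapiens, Meles_viridis, Microtus_arenarius, Mus_viridis, Musca_orientalis, Oncorhynchus_domesticus, Picea_maculatus, Pseudotsuga_orientalis, Saimiri_rubra, Sciurus_maculatus, Shigella_maculatus, Sinapis_sylvestris, Ursus_sapiens, Yersinia_fluviatilis.

24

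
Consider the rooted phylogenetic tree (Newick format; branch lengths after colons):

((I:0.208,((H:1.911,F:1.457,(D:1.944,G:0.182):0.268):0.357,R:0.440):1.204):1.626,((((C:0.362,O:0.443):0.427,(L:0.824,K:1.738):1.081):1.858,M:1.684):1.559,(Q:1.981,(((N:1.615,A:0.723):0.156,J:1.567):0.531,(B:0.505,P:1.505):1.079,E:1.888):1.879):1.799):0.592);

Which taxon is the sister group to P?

P attaches to the tree at the node subtending (B,P).
The other lineage descending from that same node — the sister group — is the single tip B.

B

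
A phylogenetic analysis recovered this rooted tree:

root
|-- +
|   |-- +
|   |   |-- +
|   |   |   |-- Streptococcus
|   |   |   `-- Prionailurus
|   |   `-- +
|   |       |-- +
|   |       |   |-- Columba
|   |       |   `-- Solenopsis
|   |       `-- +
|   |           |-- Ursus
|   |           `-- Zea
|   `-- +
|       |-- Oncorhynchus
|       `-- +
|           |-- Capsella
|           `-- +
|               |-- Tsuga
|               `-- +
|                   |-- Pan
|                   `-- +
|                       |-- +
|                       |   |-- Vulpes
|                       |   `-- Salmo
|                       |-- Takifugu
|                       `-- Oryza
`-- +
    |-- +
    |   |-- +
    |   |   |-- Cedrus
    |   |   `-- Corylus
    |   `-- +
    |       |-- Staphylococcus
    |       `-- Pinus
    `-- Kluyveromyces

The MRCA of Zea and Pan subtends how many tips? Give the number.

The MRCA of Zea and Pan is the node subtending (((Streptococcus,Prionailurus),((Columba,Solenopsis),(Ursus,Zea))),(Oncorhynchus,(Capsella,(Tsuga,(Pan,((Vulpes,Salmo),Takifugu,Oryza)))))).
That clade contains 14 terminal taxa: Capsella, Columba, Oncorhynchus, Oryza, Pan, Prionailurus, Salmo, Solenopsis, Streptococcus, Takifugu, Tsuga, Ursus, Vulpes, Zea.

14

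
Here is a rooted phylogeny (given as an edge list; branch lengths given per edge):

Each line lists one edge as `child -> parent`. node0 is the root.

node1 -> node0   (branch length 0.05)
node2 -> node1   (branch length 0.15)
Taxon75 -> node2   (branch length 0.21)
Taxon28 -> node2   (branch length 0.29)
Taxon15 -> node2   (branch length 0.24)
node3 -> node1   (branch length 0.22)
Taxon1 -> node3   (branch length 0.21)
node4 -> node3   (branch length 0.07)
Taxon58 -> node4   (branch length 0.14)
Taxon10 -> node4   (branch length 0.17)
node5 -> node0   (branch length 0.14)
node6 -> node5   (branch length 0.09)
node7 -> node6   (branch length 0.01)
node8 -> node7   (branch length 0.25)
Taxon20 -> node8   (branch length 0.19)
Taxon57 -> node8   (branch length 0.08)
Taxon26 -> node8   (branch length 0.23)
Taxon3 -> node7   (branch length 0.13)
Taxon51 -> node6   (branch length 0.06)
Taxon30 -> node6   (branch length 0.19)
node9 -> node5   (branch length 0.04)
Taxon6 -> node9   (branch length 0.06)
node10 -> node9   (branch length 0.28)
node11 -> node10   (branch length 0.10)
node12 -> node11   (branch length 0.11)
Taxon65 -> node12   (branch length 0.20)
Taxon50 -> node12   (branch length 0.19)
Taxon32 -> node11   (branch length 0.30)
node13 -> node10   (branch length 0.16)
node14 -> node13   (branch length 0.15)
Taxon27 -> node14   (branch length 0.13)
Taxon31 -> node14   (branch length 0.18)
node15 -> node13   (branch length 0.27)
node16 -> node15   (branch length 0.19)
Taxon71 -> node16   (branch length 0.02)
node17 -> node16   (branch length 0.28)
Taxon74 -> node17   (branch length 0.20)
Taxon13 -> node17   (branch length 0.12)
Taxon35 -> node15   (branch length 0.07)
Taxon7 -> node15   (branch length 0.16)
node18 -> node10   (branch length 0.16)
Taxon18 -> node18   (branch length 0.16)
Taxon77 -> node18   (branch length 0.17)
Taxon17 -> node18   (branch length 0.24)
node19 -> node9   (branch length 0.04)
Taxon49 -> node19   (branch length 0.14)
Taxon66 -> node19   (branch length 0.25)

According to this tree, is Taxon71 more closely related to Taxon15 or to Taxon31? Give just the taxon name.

Taxon31

The MRCA of Taxon71 and Taxon31 subtends ((Taxon27,Taxon31),((Taxon71,(Taxon74,Taxon13)),Taxon35,Taxon7)) (7 taxa).
The MRCA of Taxon71 and Taxon15 is the root, subtending the entire tree (28 taxa).
The first is nested inside the second, so Taxon71 shares a more recent common ancestor with Taxon31.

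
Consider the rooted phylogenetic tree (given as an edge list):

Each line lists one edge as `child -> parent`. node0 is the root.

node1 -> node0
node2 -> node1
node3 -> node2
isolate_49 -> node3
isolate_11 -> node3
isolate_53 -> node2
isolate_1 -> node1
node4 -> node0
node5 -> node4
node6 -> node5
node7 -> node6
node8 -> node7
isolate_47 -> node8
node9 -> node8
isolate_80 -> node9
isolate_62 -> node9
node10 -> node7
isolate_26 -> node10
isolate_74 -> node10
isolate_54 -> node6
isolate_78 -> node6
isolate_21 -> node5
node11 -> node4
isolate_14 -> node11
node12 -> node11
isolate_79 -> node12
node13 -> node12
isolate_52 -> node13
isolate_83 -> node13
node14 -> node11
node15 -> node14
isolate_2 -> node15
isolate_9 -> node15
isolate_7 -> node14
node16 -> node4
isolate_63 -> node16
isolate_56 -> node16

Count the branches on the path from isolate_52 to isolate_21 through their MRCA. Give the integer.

6

The MRCA of isolate_52 and isolate_21 is the node subtending (((((isolate_47,(isolate_80,isolate_62)),(isolate_26,isolate_74)),isolate_54,isolate_78),isolate_21),(isolate_14,(isolate_79,(isolate_52,isolate_83)),((isolate_2,isolate_9),isolate_7)),(isolate_63,isolate_56)).
From isolate_52 up to that node: 4 branches. From isolate_21 up to the same node: 2 branches. Total: 4 + 2 = 6.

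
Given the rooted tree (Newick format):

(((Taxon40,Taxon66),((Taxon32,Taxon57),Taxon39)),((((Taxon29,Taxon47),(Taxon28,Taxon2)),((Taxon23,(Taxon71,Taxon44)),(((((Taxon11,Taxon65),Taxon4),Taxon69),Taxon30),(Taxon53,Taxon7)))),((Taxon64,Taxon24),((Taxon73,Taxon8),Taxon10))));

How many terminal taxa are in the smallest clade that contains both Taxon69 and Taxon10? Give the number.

19

The MRCA of Taxon69 and Taxon10 is the node subtending ((((Taxon29,Taxon47),(Taxon28,Taxon2)),((Taxon23,(Taxon71,Taxon44)),(((((Taxon11,Taxon65),Taxon4),Taxon69),Taxon30),(Taxon53,Taxon7)))),((Taxon64,Taxon24),((Taxon73,Taxon8),Taxon10))).
That clade contains 19 terminal taxa: Taxon10, Taxon11, Taxon2, Taxon23, Taxon24, Taxon28, Taxon29, Taxon30, Taxon4, Taxon44, Taxon47, Taxon53, Taxon64, Taxon65, Taxon69, Taxon7, Taxon71, Taxon73, Taxon8.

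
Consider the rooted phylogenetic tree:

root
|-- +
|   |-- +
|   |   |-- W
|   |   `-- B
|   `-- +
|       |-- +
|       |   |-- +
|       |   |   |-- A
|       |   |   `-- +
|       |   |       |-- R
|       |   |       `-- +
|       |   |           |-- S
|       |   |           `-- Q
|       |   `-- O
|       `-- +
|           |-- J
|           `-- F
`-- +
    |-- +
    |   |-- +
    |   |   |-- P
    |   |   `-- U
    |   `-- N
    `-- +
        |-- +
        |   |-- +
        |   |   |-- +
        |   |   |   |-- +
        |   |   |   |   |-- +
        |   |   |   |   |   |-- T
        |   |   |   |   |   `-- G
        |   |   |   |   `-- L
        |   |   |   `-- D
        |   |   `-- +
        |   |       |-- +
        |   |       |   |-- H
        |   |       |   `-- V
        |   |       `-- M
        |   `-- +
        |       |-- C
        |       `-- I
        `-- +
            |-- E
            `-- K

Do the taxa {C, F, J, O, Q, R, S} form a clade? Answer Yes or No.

No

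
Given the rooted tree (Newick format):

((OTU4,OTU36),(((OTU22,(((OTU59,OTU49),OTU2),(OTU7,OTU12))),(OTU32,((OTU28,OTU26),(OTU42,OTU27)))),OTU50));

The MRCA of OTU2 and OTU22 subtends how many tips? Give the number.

6

The MRCA of OTU2 and OTU22 is the node subtending (OTU22,(((OTU59,OTU49),OTU2),(OTU7,OTU12))).
That clade contains 6 terminal taxa: OTU12, OTU2, OTU22, OTU49, OTU59, OTU7.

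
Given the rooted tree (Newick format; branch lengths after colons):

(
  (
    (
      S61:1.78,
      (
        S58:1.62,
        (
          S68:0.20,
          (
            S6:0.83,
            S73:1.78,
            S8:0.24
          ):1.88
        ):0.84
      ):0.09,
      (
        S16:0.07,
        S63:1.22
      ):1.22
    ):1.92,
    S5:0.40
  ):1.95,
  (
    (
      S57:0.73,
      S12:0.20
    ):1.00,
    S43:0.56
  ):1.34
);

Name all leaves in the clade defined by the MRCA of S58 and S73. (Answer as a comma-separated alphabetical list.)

S58, S6, S68, S73, S8

Tracing S58: it sits inside (S58,(S68,(S6,S73,S8))).
Tracing S73: it sits inside (S6,S73,S8).
The smallest clade enclosing both is (S58,(S68,(S6,S73,S8))); the answer is its 5 terminal taxa in alphabetical order.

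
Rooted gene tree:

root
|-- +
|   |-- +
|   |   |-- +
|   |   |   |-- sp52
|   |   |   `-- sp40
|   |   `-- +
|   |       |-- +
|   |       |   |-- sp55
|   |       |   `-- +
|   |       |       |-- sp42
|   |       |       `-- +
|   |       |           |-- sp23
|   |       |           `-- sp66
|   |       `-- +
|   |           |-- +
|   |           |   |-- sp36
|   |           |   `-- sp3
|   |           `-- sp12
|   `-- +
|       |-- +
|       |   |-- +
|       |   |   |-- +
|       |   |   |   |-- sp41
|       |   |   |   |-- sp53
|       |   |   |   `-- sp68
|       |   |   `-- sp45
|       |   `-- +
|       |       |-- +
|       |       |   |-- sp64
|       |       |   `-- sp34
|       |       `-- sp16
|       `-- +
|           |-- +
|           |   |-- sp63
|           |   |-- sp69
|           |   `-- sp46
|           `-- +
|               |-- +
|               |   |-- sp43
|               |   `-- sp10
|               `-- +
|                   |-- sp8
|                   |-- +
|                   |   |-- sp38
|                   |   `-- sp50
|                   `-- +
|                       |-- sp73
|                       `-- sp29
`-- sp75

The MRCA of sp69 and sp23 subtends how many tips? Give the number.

26

The MRCA of sp69 and sp23 is the node subtending (((sp52,sp40),((sp55,(sp42,(sp23,sp66))),((sp36,sp3),sp12))),((((sp41,sp53,sp68),sp45),((sp64,sp34),sp16)),((sp63,sp69,sp46),((sp43,sp10),(sp8,(sp38,sp50),(sp73,sp29)))))).
That clade contains 26 terminal taxa: sp10, sp12, sp16, sp23, sp29, sp3, sp34, sp36, sp38, sp40, sp41, sp42, sp43, sp45, sp46, sp50, sp52, sp53, sp55, sp63, sp64, sp66, sp68, sp69, sp73, sp8.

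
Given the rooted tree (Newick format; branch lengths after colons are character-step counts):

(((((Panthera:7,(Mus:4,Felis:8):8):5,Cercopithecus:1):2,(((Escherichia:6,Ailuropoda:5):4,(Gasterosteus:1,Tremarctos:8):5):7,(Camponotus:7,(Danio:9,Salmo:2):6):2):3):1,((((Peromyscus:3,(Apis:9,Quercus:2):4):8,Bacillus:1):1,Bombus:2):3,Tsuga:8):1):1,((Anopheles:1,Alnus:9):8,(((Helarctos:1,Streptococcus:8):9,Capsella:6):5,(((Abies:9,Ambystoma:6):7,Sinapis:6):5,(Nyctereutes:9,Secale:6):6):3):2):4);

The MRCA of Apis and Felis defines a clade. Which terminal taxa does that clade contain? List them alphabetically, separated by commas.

Tracing Apis: it sits inside (Apis,Quercus).
Tracing Felis: it sits inside (Mus,Felis).
The smallest clade enclosing both is ((((Panthera,(Mus,Felis)),Cercopithecus),(((Escherichia,Ailuropoda),(Gasterosteus,Tremarctos)),(Camponotus,(Danio,Salmo)))),((((Peromyscus,(Apis,Quercus)),Bacillus),Bombus),Tsuga)); the answer is its 17 terminal taxa in alphabetical order.

Ailuropoda, Apis, Bacillus, Bombus, Camponotus, Cercopithecus, Danio, Escherichia, Felis, Gasterosteus, Mus, Panthera, Peromyscus, Quercus, Salmo, Tremarctos, Tsuga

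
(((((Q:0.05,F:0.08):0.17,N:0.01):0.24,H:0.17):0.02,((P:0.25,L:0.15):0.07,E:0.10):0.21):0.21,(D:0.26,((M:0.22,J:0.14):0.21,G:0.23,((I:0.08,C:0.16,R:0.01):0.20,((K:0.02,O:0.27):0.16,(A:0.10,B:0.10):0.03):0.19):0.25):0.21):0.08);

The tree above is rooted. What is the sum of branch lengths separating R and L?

The path runs R → … → MRCA → … → L; the MRCA is the root of the tree.
Branch lengths along that path: 0.01 + 0.20 + 0.25 + 0.21 + 0.08 + 0.21 + 0.21 + 0.07 + 0.15 = 1.39.

1.39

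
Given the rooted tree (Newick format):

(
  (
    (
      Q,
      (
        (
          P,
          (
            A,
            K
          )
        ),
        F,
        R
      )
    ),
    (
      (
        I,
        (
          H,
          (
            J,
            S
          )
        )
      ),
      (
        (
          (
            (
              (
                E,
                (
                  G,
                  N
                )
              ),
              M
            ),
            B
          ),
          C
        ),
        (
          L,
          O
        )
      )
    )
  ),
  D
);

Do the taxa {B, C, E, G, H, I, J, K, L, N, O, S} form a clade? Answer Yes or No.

The MRCA of the listed taxa subtends ((Q,((P,(A,K)),F,R)),((I,(H,(J,S))),(((((E,(G,N)),M),B),C),(L,O)))).
That clade also contains A, F, M, P, Q, R, which are not in the proposed group, so the group is not monophyletic.

No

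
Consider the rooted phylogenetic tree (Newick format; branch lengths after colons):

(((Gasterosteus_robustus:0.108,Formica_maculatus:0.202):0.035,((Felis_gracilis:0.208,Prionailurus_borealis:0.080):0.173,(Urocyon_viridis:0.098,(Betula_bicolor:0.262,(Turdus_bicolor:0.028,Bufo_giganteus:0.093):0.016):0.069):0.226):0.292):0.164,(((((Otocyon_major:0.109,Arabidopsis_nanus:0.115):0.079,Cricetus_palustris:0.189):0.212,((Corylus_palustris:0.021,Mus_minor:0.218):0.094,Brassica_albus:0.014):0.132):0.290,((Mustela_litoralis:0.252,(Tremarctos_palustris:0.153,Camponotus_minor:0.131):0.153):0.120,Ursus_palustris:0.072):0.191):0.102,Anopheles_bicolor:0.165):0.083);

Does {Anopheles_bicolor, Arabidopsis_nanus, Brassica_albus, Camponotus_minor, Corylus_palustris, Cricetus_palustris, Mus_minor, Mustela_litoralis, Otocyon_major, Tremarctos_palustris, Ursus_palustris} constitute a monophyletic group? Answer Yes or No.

The most recent common ancestor of these taxa subtends (((((Otocyon_major,Arabidopsis_nanus),Cricetus_palustris),((Corylus_palustris,Mus_minor),Brassica_albus)),((Mustela_litoralis,(Tremarctos_palustris,Camponotus_minor)),Ursus_palustris)),Anopheles_bicolor).
That clade has exactly 11 tips — every listed taxon and nothing else — so the group is monophyletic.

Yes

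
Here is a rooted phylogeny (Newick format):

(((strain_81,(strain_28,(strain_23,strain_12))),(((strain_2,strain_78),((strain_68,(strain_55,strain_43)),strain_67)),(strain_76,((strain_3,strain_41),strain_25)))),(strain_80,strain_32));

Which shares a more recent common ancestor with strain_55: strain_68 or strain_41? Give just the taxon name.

The MRCA of strain_55 and strain_68 subtends (strain_68,(strain_55,strain_43)) (3 taxa).
The MRCA of strain_55 and strain_41 subtends (((strain_2,strain_78),((strain_68,(strain_55,strain_43)),strain_67)),(strain_76,((strain_3,strain_41),strain_25))) (10 taxa).
The first is nested inside the second, so strain_55 shares a more recent common ancestor with strain_68.

strain_68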